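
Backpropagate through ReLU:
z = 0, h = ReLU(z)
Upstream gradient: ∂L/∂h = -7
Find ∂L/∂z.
∂L/∂z = 0

h = ReLU(0) = 0
At z = 0: ∂h/∂z = 0 (by convention)
∂L/∂z = ∂L/∂h · ∂h/∂z = -7 × 0 = 0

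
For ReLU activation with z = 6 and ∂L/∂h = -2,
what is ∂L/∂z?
∂L/∂z = -2

h = ReLU(6) = 6
Since z > 0: ∂h/∂z = 1
∂L/∂z = ∂L/∂h · ∂h/∂z = -2 × 1 = -2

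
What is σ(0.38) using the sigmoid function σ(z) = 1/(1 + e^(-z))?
0.5939

sigmoid(0.38) = 1/(1 + e^(-0.38)) = 1/(1 + 0.6839) = 0.5939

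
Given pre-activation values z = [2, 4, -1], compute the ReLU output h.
h = [2, 4, 0]

ReLU applied element-wise: max(0,2)=2, max(0,4)=4, max(0,-1)=0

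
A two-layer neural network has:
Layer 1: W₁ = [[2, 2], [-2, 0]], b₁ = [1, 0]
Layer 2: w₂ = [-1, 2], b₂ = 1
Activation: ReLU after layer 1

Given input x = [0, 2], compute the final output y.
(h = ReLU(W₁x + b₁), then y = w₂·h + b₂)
y = -4

Layer 1 pre-activation: z₁ = [5, 0]
After ReLU: h = [5, 0]
Layer 2 output: y = -1×5 + 2×0 + 1 = -4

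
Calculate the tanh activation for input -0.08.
-0.07983

tanh(-0.08) = (e^(-0.08) - e^(0.08))/(e^(-0.08) + e^(0.08)) = -0.07983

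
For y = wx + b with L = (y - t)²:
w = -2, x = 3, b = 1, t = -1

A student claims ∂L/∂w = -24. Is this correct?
Correct

y = (-2)(3) + 1 = -5
∂L/∂y = 2(y - t) = 2(-5 - -1) = -8
∂y/∂w = x = 3
∂L/∂w = -8 × 3 = -24

Claimed value: -24
Correct: The correct gradient is -24.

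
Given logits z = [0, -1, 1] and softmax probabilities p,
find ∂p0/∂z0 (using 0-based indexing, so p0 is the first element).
∂p0/∂z0 = 0.1848

p = softmax(z) = [0.2447, 0.09003, 0.6652]
p0 = 0.2447

∂p0/∂z0 = p0(1 - p0) = 0.2447 × (1 - 0.2447) = 0.1848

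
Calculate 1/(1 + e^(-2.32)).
0.9105

sigmoid(2.32) = 1/(1 + e^(-2.32)) = 1/(1 + 0.09827) = 0.9105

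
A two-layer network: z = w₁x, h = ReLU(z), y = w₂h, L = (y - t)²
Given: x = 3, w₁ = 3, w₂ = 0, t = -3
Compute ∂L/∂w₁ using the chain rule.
∂L/∂w₁ = 0

Forward pass:
z = w₁x = 3×3 = 9
h = ReLU(9) = 9
y = w₂h = 0×9 = 0

Backward pass:
∂L/∂y = 2(y - t) = 2(0 - -3) = 6
∂y/∂h = w₂ = 0
∂h/∂z = 1 (ReLU derivative)
∂z/∂w₁ = x = 3

∂L/∂w₁ = 6 × 0 × 1 × 3 = 0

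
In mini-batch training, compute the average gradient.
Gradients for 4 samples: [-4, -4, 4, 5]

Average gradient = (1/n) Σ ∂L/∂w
Average gradient = 0.25

Average = (1/4)(-4 + -4 + 4 + 5) = 1/4 = 0.25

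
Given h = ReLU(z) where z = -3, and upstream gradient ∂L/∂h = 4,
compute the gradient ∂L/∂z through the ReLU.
∂L/∂z = 0

h = ReLU(-3) = 0
Since z < 0: ∂h/∂z = 0
∂L/∂z = ∂L/∂h · ∂h/∂z = 4 × 0 = 0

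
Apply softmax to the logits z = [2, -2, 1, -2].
p = [0.712, 0.013, 0.2619, 0.013]

exp(z) = [7.389, 0.1353, 2.718, 0.1353]
Sum = 10.38
p = [0.712, 0.013, 0.2619, 0.013]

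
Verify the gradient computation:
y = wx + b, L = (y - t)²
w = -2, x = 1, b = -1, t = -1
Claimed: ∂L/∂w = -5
Incorrect

y = (-2)(1) + -1 = -3
∂L/∂y = 2(y - t) = 2(-3 - -1) = -4
∂y/∂w = x = 1
∂L/∂w = -4 × 1 = -4

Claimed value: -5
Incorrect: The correct gradient is -4.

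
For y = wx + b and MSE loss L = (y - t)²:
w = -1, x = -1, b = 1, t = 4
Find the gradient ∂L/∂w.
∂L/∂w = 4

y = wx + b = (-1)(-1) + 1 = 2
∂L/∂y = 2(y - t) = 2(2 - 4) = -4
∂y/∂w = x = -1
∂L/∂w = ∂L/∂y · ∂y/∂w = -4 × -1 = 4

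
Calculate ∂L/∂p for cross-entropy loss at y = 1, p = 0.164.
∂L/∂p = -6.098

∂L/∂p = -y/p + (1-y)/(1-p) = -1/0.164 + 0 = -6.098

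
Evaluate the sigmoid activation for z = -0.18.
0.4551

sigmoid(-0.18) = 1/(1 + e^(0.18)) = 1/(1 + 1.197) = 0.4551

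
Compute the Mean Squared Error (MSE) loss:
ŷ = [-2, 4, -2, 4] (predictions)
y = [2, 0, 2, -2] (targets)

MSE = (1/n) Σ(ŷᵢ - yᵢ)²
MSE = 21

MSE = (1/4)((-2-2)² + (4-0)² + (-2-2)² + (4--2)²) = (1/4)(16 + 16 + 16 + 36) = 21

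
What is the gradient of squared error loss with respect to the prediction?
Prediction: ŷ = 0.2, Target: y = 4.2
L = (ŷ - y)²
∂L/∂ŷ = -8.0

∂L/∂ŷ = 2(ŷ - y) = 2(0.2 - 4.2) = 2(-4.0) = -8.0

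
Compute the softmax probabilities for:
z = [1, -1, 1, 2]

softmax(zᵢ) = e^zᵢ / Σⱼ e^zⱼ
p = [0.206, 0.0279, 0.206, 0.5601]

exp(z) = [2.718, 0.3679, 2.718, 7.389]
Sum = 13.19
p = [0.206, 0.0279, 0.206, 0.5601]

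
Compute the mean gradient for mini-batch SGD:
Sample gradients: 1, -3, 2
Average gradient = 0

Average = (1/3)(1 + -3 + 2) = 0/3 = 0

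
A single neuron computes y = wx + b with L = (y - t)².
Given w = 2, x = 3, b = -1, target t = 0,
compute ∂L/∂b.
∂L/∂b = 10

y = wx + b = (2)(3) + -1 = 5
∂L/∂y = 2(y - t) = 2(5 - 0) = 10
∂y/∂b = 1
∂L/∂b = ∂L/∂y · ∂y/∂b = 10 × 1 = 10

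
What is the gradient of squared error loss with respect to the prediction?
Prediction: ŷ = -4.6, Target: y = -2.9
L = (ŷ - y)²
∂L/∂ŷ = -3.4

∂L/∂ŷ = 2(ŷ - y) = 2(-4.6 - -2.9) = 2(-1.7) = -3.4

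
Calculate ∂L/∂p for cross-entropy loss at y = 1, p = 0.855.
∂L/∂p = -1.17

∂L/∂p = -y/p + (1-y)/(1-p) = -1/0.855 + 0 = -1.17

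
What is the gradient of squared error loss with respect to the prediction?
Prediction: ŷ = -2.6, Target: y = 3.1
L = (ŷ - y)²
∂L/∂ŷ = -11.4

∂L/∂ŷ = 2(ŷ - y) = 2(-2.6 - 3.1) = 2(-5.7) = -11.4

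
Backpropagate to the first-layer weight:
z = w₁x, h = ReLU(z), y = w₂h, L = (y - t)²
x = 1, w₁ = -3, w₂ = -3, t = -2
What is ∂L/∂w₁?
∂L/∂w₁ = 0

Forward pass:
z = w₁x = -3×1 = -3
h = ReLU(-3) = 0
y = w₂h = -3×0 = 0

Backward pass:
∂L/∂y = 2(y - t) = 2(0 - -2) = 4
∂y/∂h = w₂ = -3
∂h/∂z = 0 (ReLU derivative)
∂z/∂w₁ = x = 1

∂L/∂w₁ = 4 × -3 × 0 × 1 = 0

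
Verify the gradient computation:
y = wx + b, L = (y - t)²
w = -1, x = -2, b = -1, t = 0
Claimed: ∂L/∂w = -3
Incorrect

y = (-1)(-2) + -1 = 1
∂L/∂y = 2(y - t) = 2(1 - 0) = 2
∂y/∂w = x = -2
∂L/∂w = 2 × -2 = -4

Claimed value: -3
Incorrect: The correct gradient is -4.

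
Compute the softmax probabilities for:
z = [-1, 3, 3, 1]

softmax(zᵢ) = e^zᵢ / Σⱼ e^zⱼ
p = [0.0085, 0.4643, 0.4643, 0.0628]

exp(z) = [0.3679, 20.09, 20.09, 2.718]
Sum = 43.26
p = [0.0085, 0.4643, 0.4643, 0.0628]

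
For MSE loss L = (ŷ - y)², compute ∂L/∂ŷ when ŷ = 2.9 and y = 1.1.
∂L/∂ŷ = 3.6

∂L/∂ŷ = 2(ŷ - y) = 2(2.9 - 1.1) = 2(1.8) = 3.6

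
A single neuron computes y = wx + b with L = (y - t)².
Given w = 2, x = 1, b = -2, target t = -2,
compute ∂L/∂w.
∂L/∂w = 4

y = wx + b = (2)(1) + -2 = 0
∂L/∂y = 2(y - t) = 2(0 - -2) = 4
∂y/∂w = x = 1
∂L/∂w = ∂L/∂y · ∂y/∂w = 4 × 1 = 4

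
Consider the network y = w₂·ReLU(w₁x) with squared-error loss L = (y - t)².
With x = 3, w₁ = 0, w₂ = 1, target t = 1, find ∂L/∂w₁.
∂L/∂w₁ = 0

Forward pass:
z = w₁x = 0×3 = 0
h = ReLU(0) = 0
y = w₂h = 1×0 = 0

Backward pass:
∂L/∂y = 2(y - t) = 2(0 - 1) = -2
∂y/∂h = w₂ = 1
∂h/∂z = 0 (ReLU derivative)
∂z/∂w₁ = x = 3

∂L/∂w₁ = -2 × 1 × 0 × 3 = 0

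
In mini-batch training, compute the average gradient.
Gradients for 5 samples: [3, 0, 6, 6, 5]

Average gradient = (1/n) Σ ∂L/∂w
Average gradient = 4

Average = (1/5)(3 + 0 + 6 + 6 + 5) = 20/5 = 4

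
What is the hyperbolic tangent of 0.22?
0.2165

tanh(0.22) = (e^(0.22) - e^(-0.22))/(e^(0.22) + e^(-0.22)) = 0.2165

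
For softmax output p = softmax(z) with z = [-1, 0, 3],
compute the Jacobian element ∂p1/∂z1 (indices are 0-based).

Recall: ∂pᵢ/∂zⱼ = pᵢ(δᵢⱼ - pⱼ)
∂p1/∂z1 = 0.04444

p = softmax(z) = [0.01715, 0.04661, 0.9362]
p1 = 0.04661

∂p1/∂z1 = p1(1 - p1) = 0.04661 × (1 - 0.04661) = 0.04444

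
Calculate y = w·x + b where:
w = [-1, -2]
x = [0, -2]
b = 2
y = 6

y = (-1)(0) + (-2)(-2) + 2 = 6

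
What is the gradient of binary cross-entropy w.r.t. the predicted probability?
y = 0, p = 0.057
∂L/∂p = 1.06

∂L/∂p = -y/p + (1-y)/(1-p) = 0 + 1/0.943 = 1.06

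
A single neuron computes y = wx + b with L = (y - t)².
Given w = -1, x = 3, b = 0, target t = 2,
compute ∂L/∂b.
∂L/∂b = -10

y = wx + b = (-1)(3) + 0 = -3
∂L/∂y = 2(y - t) = 2(-3 - 2) = -10
∂y/∂b = 1
∂L/∂b = ∂L/∂y · ∂y/∂b = -10 × 1 = -10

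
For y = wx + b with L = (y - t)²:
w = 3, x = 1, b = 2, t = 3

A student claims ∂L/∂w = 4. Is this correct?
Correct

y = (3)(1) + 2 = 5
∂L/∂y = 2(y - t) = 2(5 - 3) = 4
∂y/∂w = x = 1
∂L/∂w = 4 × 1 = 4

Claimed value: 4
Correct: The correct gradient is 4.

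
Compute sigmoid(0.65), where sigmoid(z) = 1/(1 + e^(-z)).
0.657

sigmoid(0.65) = 1/(1 + e^(-0.65)) = 1/(1 + 0.522) = 0.657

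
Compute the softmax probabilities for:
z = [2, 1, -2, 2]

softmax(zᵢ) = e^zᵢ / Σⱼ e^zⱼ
p = [0.4191, 0.1542, 0.0077, 0.4191]

exp(z) = [7.389, 2.718, 0.1353, 7.389]
Sum = 17.63
p = [0.4191, 0.1542, 0.0077, 0.4191]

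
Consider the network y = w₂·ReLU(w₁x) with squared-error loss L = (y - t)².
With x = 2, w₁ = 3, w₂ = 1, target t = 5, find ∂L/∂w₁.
∂L/∂w₁ = 4

Forward pass:
z = w₁x = 3×2 = 6
h = ReLU(6) = 6
y = w₂h = 1×6 = 6

Backward pass:
∂L/∂y = 2(y - t) = 2(6 - 5) = 2
∂y/∂h = w₂ = 1
∂h/∂z = 1 (ReLU derivative)
∂z/∂w₁ = x = 2

∂L/∂w₁ = 2 × 1 × 1 × 2 = 4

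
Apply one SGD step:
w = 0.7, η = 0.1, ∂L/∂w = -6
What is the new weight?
w_new = 1.3

w_new = w - η·∂L/∂w = 0.7 - 0.1×(-6) = 0.7 - (-0.6) = 1.3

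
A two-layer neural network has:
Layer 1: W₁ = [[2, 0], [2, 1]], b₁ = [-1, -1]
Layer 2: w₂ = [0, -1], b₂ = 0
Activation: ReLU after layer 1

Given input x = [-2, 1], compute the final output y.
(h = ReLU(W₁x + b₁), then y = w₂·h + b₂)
y = 0

Layer 1 pre-activation: z₁ = [-5, -4]
After ReLU: h = [0, 0]
Layer 2 output: y = 0×0 + -1×0 + 0 = 0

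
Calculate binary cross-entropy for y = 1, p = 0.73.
L = 0.3147

L = -1·log(0.73) - 0·log(0.27) = -log(0.73) = 0.3147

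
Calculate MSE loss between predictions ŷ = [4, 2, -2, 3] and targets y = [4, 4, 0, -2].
MSE = 8.25

MSE = (1/4)((4-4)² + (2-4)² + (-2-0)² + (3--2)²) = (1/4)(0 + 4 + 4 + 25) = 8.25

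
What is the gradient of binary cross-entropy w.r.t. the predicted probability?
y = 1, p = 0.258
∂L/∂p = -3.876

∂L/∂p = -y/p + (1-y)/(1-p) = -1/0.258 + 0 = -3.876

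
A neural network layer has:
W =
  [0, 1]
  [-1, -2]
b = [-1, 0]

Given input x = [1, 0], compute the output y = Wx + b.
y = [-1, -1]

Wx = [0×1 + 1×0, -1×1 + -2×0]
   = [0, -1]
y = Wx + b = [0 + -1, -1 + 0] = [-1, -1]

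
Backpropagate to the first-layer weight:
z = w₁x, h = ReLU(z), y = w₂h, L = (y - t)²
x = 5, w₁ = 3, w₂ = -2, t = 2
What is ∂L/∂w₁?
∂L/∂w₁ = 640

Forward pass:
z = w₁x = 3×5 = 15
h = ReLU(15) = 15
y = w₂h = -2×15 = -30

Backward pass:
∂L/∂y = 2(y - t) = 2(-30 - 2) = -64
∂y/∂h = w₂ = -2
∂h/∂z = 1 (ReLU derivative)
∂z/∂w₁ = x = 5

∂L/∂w₁ = -64 × -2 × 1 × 5 = 640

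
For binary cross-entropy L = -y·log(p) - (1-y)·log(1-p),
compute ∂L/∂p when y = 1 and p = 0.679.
∂L/∂p = -1.473

∂L/∂p = -y/p + (1-y)/(1-p) = -1/0.679 + 0 = -1.473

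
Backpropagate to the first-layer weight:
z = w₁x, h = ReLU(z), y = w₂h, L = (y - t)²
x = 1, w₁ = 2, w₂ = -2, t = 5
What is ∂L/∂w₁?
∂L/∂w₁ = 36

Forward pass:
z = w₁x = 2×1 = 2
h = ReLU(2) = 2
y = w₂h = -2×2 = -4

Backward pass:
∂L/∂y = 2(y - t) = 2(-4 - 5) = -18
∂y/∂h = w₂ = -2
∂h/∂z = 1 (ReLU derivative)
∂z/∂w₁ = x = 1

∂L/∂w₁ = -18 × -2 × 1 × 1 = 36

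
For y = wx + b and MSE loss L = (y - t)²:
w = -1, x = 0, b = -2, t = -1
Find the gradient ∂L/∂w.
∂L/∂w = 0

y = wx + b = (-1)(0) + -2 = -2
∂L/∂y = 2(y - t) = 2(-2 - -1) = -2
∂y/∂w = x = 0
∂L/∂w = ∂L/∂y · ∂y/∂w = -2 × 0 = 0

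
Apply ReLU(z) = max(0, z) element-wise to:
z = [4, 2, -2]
h = [4, 2, 0]

ReLU applied element-wise: max(0,4)=4, max(0,2)=2, max(0,-2)=0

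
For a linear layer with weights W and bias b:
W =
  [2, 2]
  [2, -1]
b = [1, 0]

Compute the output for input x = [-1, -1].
y = [-3, -1]

Wx = [2×-1 + 2×-1, 2×-1 + -1×-1]
   = [-4, -1]
y = Wx + b = [-4 + 1, -1 + 0] = [-3, -1]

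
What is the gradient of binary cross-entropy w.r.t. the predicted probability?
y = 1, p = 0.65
∂L/∂p = -1.538

∂L/∂p = -y/p + (1-y)/(1-p) = -1/0.65 + 0 = -1.538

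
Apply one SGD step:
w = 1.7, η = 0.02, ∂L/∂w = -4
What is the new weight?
w_new = 1.78

w_new = w - η·∂L/∂w = 1.7 - 0.02×(-4) = 1.7 - (-0.08) = 1.78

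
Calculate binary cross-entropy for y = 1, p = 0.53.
L = 0.6349

L = -1·log(0.53) - 0·log(0.47) = -log(0.53) = 0.6349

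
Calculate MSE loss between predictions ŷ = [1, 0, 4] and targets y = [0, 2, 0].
MSE = 7

MSE = (1/3)((1-0)² + (0-2)² + (4-0)²) = (1/3)(1 + 4 + 16) = 7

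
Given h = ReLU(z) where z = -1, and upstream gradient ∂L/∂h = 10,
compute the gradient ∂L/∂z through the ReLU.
∂L/∂z = 0

h = ReLU(-1) = 0
Since z < 0: ∂h/∂z = 0
∂L/∂z = ∂L/∂h · ∂h/∂z = 10 × 0 = 0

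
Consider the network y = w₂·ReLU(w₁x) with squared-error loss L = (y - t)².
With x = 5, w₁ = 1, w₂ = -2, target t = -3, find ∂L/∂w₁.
∂L/∂w₁ = 140

Forward pass:
z = w₁x = 1×5 = 5
h = ReLU(5) = 5
y = w₂h = -2×5 = -10

Backward pass:
∂L/∂y = 2(y - t) = 2(-10 - -3) = -14
∂y/∂h = w₂ = -2
∂h/∂z = 1 (ReLU derivative)
∂z/∂w₁ = x = 5

∂L/∂w₁ = -14 × -2 × 1 × 5 = 140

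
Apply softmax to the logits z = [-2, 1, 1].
p = [0.0243, 0.4879, 0.4879]

exp(z) = [0.1353, 2.718, 2.718]
Sum = 5.572
p = [0.0243, 0.4879, 0.4879]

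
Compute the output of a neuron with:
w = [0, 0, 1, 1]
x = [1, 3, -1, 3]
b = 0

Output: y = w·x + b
y = 2

y = (0)(1) + (0)(3) + (1)(-1) + (1)(3) + 0 = 2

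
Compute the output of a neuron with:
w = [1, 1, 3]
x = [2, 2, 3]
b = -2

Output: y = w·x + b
y = 11

y = (1)(2) + (1)(2) + (3)(3) + -2 = 11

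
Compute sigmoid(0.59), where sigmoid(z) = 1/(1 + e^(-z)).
0.6434

sigmoid(0.59) = 1/(1 + e^(-0.59)) = 1/(1 + 0.5543) = 0.6434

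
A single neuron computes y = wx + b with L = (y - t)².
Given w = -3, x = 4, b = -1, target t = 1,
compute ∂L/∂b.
∂L/∂b = -28

y = wx + b = (-3)(4) + -1 = -13
∂L/∂y = 2(y - t) = 2(-13 - 1) = -28
∂y/∂b = 1
∂L/∂b = ∂L/∂y · ∂y/∂b = -28 × 1 = -28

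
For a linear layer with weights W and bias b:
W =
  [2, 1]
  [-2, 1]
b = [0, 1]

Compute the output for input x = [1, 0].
y = [2, -1]

Wx = [2×1 + 1×0, -2×1 + 1×0]
   = [2, -2]
y = Wx + b = [2 + 0, -2 + 1] = [2, -1]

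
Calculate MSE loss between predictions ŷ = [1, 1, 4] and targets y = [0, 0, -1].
MSE = 9

MSE = (1/3)((1-0)² + (1-0)² + (4--1)²) = (1/3)(1 + 1 + 25) = 9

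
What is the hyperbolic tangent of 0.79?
0.6584

tanh(0.79) = (e^(0.79) - e^(-0.79))/(e^(0.79) + e^(-0.79)) = 0.6584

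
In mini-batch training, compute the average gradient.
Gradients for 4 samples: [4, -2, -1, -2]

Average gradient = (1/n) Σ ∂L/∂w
Average gradient = -0.25

Average = (1/4)(4 + -2 + -1 + -2) = -1/4 = -0.25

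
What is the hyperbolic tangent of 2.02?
0.9654

tanh(2.02) = (e^(2.02) - e^(-2.02))/(e^(2.02) + e^(-2.02)) = 0.9654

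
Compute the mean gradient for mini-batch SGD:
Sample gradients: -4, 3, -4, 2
Average gradient = -0.75

Average = (1/4)(-4 + 3 + -4 + 2) = -3/4 = -0.75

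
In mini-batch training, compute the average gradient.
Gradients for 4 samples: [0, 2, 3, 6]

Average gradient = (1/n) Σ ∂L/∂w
Average gradient = 2.75

Average = (1/4)(0 + 2 + 3 + 6) = 11/4 = 2.75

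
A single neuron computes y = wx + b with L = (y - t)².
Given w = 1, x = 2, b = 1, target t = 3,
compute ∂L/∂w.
∂L/∂w = 0

y = wx + b = (1)(2) + 1 = 3
∂L/∂y = 2(y - t) = 2(3 - 3) = 0
∂y/∂w = x = 2
∂L/∂w = ∂L/∂y · ∂y/∂w = 0 × 2 = 0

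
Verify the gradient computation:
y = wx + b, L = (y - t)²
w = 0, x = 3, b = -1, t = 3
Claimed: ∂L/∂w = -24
Correct

y = (0)(3) + -1 = -1
∂L/∂y = 2(y - t) = 2(-1 - 3) = -8
∂y/∂w = x = 3
∂L/∂w = -8 × 3 = -24

Claimed value: -24
Correct: The correct gradient is -24.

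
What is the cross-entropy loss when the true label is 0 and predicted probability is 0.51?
L = 0.7133

L = -0·log(0.51) - 1·log(0.49) = -log(0.49) = 0.7133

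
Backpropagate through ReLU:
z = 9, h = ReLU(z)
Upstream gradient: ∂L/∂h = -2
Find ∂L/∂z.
∂L/∂z = -2

h = ReLU(9) = 9
Since z > 0: ∂h/∂z = 1
∂L/∂z = ∂L/∂h · ∂h/∂z = -2 × 1 = -2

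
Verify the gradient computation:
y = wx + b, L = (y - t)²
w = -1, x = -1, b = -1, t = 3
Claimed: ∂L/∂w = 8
Incorrect

y = (-1)(-1) + -1 = 0
∂L/∂y = 2(y - t) = 2(0 - 3) = -6
∂y/∂w = x = -1
∂L/∂w = -6 × -1 = 6

Claimed value: 8
Incorrect: The correct gradient is 6.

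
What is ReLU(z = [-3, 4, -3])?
h = [0, 4, 0]

ReLU applied element-wise: max(0,-3)=0, max(0,4)=4, max(0,-3)=0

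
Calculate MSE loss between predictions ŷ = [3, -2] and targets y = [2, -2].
MSE = 0.5

MSE = (1/2)((3-2)² + (-2--2)²) = (1/2)(1 + 0) = 0.5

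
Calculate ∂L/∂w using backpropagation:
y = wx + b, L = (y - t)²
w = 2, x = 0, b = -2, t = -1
∂L/∂w = 0

y = wx + b = (2)(0) + -2 = -2
∂L/∂y = 2(y - t) = 2(-2 - -1) = -2
∂y/∂w = x = 0
∂L/∂w = ∂L/∂y · ∂y/∂w = -2 × 0 = 0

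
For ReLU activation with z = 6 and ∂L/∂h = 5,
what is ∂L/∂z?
∂L/∂z = 5

h = ReLU(6) = 6
Since z > 0: ∂h/∂z = 1
∂L/∂z = ∂L/∂h · ∂h/∂z = 5 × 1 = 5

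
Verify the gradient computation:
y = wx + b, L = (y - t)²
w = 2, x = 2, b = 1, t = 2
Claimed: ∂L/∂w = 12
Correct

y = (2)(2) + 1 = 5
∂L/∂y = 2(y - t) = 2(5 - 2) = 6
∂y/∂w = x = 2
∂L/∂w = 6 × 2 = 12

Claimed value: 12
Correct: The correct gradient is 12.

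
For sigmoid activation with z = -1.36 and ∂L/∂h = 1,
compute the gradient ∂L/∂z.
∂L/∂z = 0.1625

σ(-1.36) = 0.2042
σ'(-1.36) = σ(-1.36)(1 - σ(-1.36)) = 0.2042 × 0.7958 = 0.1625
∂L/∂z = ∂L/∂h · σ'(z) = 1 × 0.1625 = 0.1625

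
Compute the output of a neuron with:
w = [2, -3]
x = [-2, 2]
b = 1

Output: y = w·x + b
y = -9

y = (2)(-2) + (-3)(2) + 1 = -9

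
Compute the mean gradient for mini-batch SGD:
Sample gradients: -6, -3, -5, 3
Average gradient = -2.75

Average = (1/4)(-6 + -3 + -5 + 3) = -11/4 = -2.75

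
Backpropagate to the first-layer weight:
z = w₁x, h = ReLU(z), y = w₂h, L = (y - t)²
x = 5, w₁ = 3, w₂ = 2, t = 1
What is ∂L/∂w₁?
∂L/∂w₁ = 580

Forward pass:
z = w₁x = 3×5 = 15
h = ReLU(15) = 15
y = w₂h = 2×15 = 30

Backward pass:
∂L/∂y = 2(y - t) = 2(30 - 1) = 58
∂y/∂h = w₂ = 2
∂h/∂z = 1 (ReLU derivative)
∂z/∂w₁ = x = 5

∂L/∂w₁ = 58 × 2 × 1 × 5 = 580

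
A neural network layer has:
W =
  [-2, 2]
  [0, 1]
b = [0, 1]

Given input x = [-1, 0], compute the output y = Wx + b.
y = [2, 1]

Wx = [-2×-1 + 2×0, 0×-1 + 1×0]
   = [2, 0]
y = Wx + b = [2 + 0, 0 + 1] = [2, 1]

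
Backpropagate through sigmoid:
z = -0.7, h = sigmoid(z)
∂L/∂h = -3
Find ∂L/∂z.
∂L/∂z = -0.6651

σ(-0.7) = 0.3318
σ'(-0.7) = σ(-0.7)(1 - σ(-0.7)) = 0.3318 × 0.6682 = 0.2217
∂L/∂z = ∂L/∂h · σ'(z) = -3 × 0.2217 = -0.6651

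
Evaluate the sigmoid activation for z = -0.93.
0.2829

sigmoid(-0.93) = 1/(1 + e^(0.93)) = 1/(1 + 2.535) = 0.2829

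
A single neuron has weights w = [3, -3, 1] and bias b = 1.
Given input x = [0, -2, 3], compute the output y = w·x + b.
y = 10

y = (3)(0) + (-3)(-2) + (1)(3) + 1 = 10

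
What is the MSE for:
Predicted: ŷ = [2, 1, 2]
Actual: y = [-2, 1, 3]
MSE = 5.667

MSE = (1/3)((2--2)² + (1-1)² + (2-3)²) = (1/3)(16 + 0 + 1) = 5.667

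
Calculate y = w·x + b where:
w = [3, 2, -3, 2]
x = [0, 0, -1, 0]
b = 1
y = 4

y = (3)(0) + (2)(0) + (-3)(-1) + (2)(0) + 1 = 4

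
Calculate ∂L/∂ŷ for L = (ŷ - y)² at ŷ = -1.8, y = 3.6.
∂L/∂ŷ = -10.8

∂L/∂ŷ = 2(ŷ - y) = 2(-1.8 - 3.6) = 2(-5.4) = -10.8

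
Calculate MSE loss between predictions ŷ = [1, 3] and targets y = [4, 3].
MSE = 4.5

MSE = (1/2)((1-4)² + (3-3)²) = (1/2)(9 + 0) = 4.5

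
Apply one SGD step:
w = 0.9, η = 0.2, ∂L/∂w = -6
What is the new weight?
w_new = 2.1

w_new = w - η·∂L/∂w = 0.9 - 0.2×(-6) = 0.9 - (-1.2) = 2.1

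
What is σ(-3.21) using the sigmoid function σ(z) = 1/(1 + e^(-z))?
0.03879

sigmoid(-3.21) = 1/(1 + e^(3.21)) = 1/(1 + 24.78) = 0.03879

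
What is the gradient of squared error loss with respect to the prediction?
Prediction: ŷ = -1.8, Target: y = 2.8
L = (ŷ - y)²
∂L/∂ŷ = -9.2

∂L/∂ŷ = 2(ŷ - y) = 2(-1.8 - 2.8) = 2(-4.6) = -9.2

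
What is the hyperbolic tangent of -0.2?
-0.1974

tanh(-0.2) = (e^(-0.2) - e^(0.2))/(e^(-0.2) + e^(0.2)) = -0.1974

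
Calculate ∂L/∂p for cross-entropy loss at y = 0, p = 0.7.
∂L/∂p = 3.333

∂L/∂p = -y/p + (1-y)/(1-p) = 0 + 1/0.3 = 3.333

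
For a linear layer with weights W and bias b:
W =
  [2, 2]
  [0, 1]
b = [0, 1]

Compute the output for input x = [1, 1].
y = [4, 2]

Wx = [2×1 + 2×1, 0×1 + 1×1]
   = [4, 1]
y = Wx + b = [4 + 0, 1 + 1] = [4, 2]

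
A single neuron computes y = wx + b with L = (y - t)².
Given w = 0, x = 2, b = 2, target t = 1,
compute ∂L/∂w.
∂L/∂w = 4

y = wx + b = (0)(2) + 2 = 2
∂L/∂y = 2(y - t) = 2(2 - 1) = 2
∂y/∂w = x = 2
∂L/∂w = ∂L/∂y · ∂y/∂w = 2 × 2 = 4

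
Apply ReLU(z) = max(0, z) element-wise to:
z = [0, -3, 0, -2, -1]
h = [0, 0, 0, 0, 0]

ReLU applied element-wise: max(0,0)=0, max(0,-3)=0, max(0,0)=0, max(0,-2)=0, max(0,-1)=0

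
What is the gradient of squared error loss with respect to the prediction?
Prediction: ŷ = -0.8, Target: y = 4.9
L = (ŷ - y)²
∂L/∂ŷ = -11.4

∂L/∂ŷ = 2(ŷ - y) = 2(-0.8 - 4.9) = 2(-5.7) = -11.4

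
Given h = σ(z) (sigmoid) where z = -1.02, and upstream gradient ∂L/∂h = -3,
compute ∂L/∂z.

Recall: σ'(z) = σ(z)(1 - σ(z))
∂L/∂z = -0.5844

σ(-1.02) = 0.265
σ'(-1.02) = σ(-1.02)(1 - σ(-1.02)) = 0.265 × 0.735 = 0.1948
∂L/∂z = ∂L/∂h · σ'(z) = -3 × 0.1948 = -0.5844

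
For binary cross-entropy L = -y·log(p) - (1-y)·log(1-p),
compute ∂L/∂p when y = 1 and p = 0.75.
∂L/∂p = -1.333

∂L/∂p = -y/p + (1-y)/(1-p) = -1/0.75 + 0 = -1.333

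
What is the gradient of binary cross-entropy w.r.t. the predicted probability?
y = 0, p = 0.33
∂L/∂p = 1.493

∂L/∂p = -y/p + (1-y)/(1-p) = 0 + 1/0.67 = 1.493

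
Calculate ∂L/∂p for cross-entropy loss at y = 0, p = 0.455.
∂L/∂p = 1.835

∂L/∂p = -y/p + (1-y)/(1-p) = 0 + 1/0.545 = 1.835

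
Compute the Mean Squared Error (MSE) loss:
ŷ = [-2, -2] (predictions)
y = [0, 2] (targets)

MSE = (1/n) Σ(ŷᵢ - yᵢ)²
MSE = 10

MSE = (1/2)((-2-0)² + (-2-2)²) = (1/2)(4 + 16) = 10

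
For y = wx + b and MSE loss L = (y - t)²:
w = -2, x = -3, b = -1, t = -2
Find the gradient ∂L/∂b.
∂L/∂b = 14

y = wx + b = (-2)(-3) + -1 = 5
∂L/∂y = 2(y - t) = 2(5 - -2) = 14
∂y/∂b = 1
∂L/∂b = ∂L/∂y · ∂y/∂b = 14 × 1 = 14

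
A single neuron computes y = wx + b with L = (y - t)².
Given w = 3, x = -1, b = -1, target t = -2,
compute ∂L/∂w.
∂L/∂w = 4

y = wx + b = (3)(-1) + -1 = -4
∂L/∂y = 2(y - t) = 2(-4 - -2) = -4
∂y/∂w = x = -1
∂L/∂w = ∂L/∂y · ∂y/∂w = -4 × -1 = 4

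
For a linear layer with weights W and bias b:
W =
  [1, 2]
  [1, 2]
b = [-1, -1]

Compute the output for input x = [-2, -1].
y = [-5, -5]

Wx = [1×-2 + 2×-1, 1×-2 + 2×-1]
   = [-4, -4]
y = Wx + b = [-4 + -1, -4 + -1] = [-5, -5]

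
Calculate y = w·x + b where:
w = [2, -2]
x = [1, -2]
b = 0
y = 6

y = (2)(1) + (-2)(-2) + 0 = 6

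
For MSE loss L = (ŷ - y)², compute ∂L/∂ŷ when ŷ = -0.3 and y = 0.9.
∂L/∂ŷ = -2.4

∂L/∂ŷ = 2(ŷ - y) = 2(-0.3 - 0.9) = 2(-1.2) = -2.4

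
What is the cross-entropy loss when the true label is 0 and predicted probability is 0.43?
L = 0.5621

L = -0·log(0.43) - 1·log(0.57) = -log(0.57) = 0.5621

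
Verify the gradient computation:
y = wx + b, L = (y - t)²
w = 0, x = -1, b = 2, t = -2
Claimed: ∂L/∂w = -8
Correct

y = (0)(-1) + 2 = 2
∂L/∂y = 2(y - t) = 2(2 - -2) = 8
∂y/∂w = x = -1
∂L/∂w = 8 × -1 = -8

Claimed value: -8
Correct: The correct gradient is -8.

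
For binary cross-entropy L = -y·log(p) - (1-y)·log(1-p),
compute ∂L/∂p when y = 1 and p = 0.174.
∂L/∂p = -5.747

∂L/∂p = -y/p + (1-y)/(1-p) = -1/0.174 + 0 = -5.747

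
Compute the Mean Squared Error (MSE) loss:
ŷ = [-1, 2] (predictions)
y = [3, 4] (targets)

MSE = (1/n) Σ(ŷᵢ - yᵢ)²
MSE = 10

MSE = (1/2)((-1-3)² + (2-4)²) = (1/2)(16 + 4) = 10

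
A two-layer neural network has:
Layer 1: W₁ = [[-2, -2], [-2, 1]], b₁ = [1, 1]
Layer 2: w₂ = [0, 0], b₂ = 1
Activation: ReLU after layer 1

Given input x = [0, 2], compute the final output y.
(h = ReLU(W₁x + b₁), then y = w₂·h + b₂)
y = 1

Layer 1 pre-activation: z₁ = [-3, 3]
After ReLU: h = [0, 3]
Layer 2 output: y = 0×0 + 0×3 + 1 = 1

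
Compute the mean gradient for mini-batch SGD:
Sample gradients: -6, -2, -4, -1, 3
Average gradient = -2

Average = (1/5)(-6 + -2 + -4 + -1 + 3) = -10/5 = -2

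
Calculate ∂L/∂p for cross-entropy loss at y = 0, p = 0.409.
∂L/∂p = 1.692

∂L/∂p = -y/p + (1-y)/(1-p) = 0 + 1/0.591 = 1.692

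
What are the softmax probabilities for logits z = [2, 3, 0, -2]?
p = [0.2583, 0.702, 0.035, 0.0047]

exp(z) = [7.389, 20.09, 1, 0.1353]
Sum = 28.61
p = [0.2583, 0.702, 0.035, 0.0047]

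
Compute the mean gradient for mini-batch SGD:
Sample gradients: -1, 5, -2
Average gradient = 0.6667

Average = (1/3)(-1 + 5 + -2) = 2/3 = 0.6667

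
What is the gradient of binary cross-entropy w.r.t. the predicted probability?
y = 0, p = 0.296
∂L/∂p = 1.42

∂L/∂p = -y/p + (1-y)/(1-p) = 0 + 1/0.704 = 1.42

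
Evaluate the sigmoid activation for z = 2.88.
0.9468

sigmoid(2.88) = 1/(1 + e^(-2.88)) = 1/(1 + 0.05613) = 0.9468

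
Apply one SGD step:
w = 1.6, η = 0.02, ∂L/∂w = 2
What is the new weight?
w_new = 1.56

w_new = w - η·∂L/∂w = 1.6 - 0.02×(2) = 1.6 - (0.04) = 1.56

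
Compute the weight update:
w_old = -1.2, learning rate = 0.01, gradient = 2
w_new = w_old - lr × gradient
w_new = -1.22

w_new = w - η·∂L/∂w = -1.2 - 0.01×(2) = -1.2 - (0.02) = -1.22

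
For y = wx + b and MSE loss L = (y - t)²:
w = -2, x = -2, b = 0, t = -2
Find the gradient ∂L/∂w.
∂L/∂w = -24

y = wx + b = (-2)(-2) + 0 = 4
∂L/∂y = 2(y - t) = 2(4 - -2) = 12
∂y/∂w = x = -2
∂L/∂w = ∂L/∂y · ∂y/∂w = 12 × -2 = -24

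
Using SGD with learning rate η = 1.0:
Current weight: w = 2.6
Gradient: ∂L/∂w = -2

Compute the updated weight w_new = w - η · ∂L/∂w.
w_new = 4.6

w_new = w - η·∂L/∂w = 2.6 - 1.0×(-2) = 2.6 - (-2) = 4.6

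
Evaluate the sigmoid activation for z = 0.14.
0.5349

sigmoid(0.14) = 1/(1 + e^(-0.14)) = 1/(1 + 0.8694) = 0.5349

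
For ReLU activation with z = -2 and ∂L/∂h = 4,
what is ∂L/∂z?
∂L/∂z = 0

h = ReLU(-2) = 0
Since z < 0: ∂h/∂z = 0
∂L/∂z = ∂L/∂h · ∂h/∂z = 4 × 0 = 0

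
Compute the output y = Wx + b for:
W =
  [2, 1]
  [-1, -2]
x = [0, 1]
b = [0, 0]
y = [1, -2]

Wx = [2×0 + 1×1, -1×0 + -2×1]
   = [1, -2]
y = Wx + b = [1 + 0, -2 + 0] = [1, -2]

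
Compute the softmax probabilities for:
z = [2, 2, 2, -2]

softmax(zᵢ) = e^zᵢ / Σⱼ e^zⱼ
p = [0.3313, 0.3313, 0.3313, 0.0061]

exp(z) = [7.389, 7.389, 7.389, 0.1353]
Sum = 22.3
p = [0.3313, 0.3313, 0.3313, 0.0061]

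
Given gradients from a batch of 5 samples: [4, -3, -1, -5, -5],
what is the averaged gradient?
Average gradient = -2

Average = (1/5)(4 + -3 + -1 + -5 + -5) = -10/5 = -2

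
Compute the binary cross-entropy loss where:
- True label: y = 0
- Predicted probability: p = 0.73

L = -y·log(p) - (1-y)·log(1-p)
L = 1.309

L = -0·log(0.73) - 1·log(0.27) = -log(0.27) = 1.309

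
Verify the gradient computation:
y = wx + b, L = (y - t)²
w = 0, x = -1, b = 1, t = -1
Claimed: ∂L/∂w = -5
Incorrect

y = (0)(-1) + 1 = 1
∂L/∂y = 2(y - t) = 2(1 - -1) = 4
∂y/∂w = x = -1
∂L/∂w = 4 × -1 = -4

Claimed value: -5
Incorrect: The correct gradient is -4.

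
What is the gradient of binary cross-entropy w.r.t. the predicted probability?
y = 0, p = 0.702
∂L/∂p = 3.356

∂L/∂p = -y/p + (1-y)/(1-p) = 0 + 1/0.298 = 3.356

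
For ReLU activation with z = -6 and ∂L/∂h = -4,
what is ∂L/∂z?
∂L/∂z = 0

h = ReLU(-6) = 0
Since z < 0: ∂h/∂z = 0
∂L/∂z = ∂L/∂h · ∂h/∂z = -4 × 0 = 0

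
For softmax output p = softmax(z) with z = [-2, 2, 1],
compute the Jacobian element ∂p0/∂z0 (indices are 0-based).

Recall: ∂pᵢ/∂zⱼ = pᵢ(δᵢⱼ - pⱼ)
∂p0/∂z0 = 0.01304

p = softmax(z) = [0.01321, 0.7214, 0.2654]
p0 = 0.01321

∂p0/∂z0 = p0(1 - p0) = 0.01321 × (1 - 0.01321) = 0.01304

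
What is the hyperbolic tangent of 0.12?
0.1194

tanh(0.12) = (e^(0.12) - e^(-0.12))/(e^(0.12) + e^(-0.12)) = 0.1194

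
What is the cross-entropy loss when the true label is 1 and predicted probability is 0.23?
L = 1.47

L = -1·log(0.23) - 0·log(0.77) = -log(0.23) = 1.47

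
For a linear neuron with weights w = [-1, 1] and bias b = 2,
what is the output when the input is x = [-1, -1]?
y = 2

y = (-1)(-1) + (1)(-1) + 2 = 2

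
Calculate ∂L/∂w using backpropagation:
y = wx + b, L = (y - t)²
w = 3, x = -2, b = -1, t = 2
∂L/∂w = 36

y = wx + b = (3)(-2) + -1 = -7
∂L/∂y = 2(y - t) = 2(-7 - 2) = -18
∂y/∂w = x = -2
∂L/∂w = ∂L/∂y · ∂y/∂w = -18 × -2 = 36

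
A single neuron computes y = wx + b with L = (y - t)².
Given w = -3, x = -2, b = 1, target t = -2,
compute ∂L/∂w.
∂L/∂w = -36

y = wx + b = (-3)(-2) + 1 = 7
∂L/∂y = 2(y - t) = 2(7 - -2) = 18
∂y/∂w = x = -2
∂L/∂w = ∂L/∂y · ∂y/∂w = 18 × -2 = -36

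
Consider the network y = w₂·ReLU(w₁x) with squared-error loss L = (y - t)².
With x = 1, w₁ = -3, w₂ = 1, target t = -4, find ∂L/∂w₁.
∂L/∂w₁ = 0

Forward pass:
z = w₁x = -3×1 = -3
h = ReLU(-3) = 0
y = w₂h = 1×0 = 0

Backward pass:
∂L/∂y = 2(y - t) = 2(0 - -4) = 8
∂y/∂h = w₂ = 1
∂h/∂z = 0 (ReLU derivative)
∂z/∂w₁ = x = 1

∂L/∂w₁ = 8 × 1 × 0 × 1 = 0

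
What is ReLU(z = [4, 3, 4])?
h = [4, 3, 4]

ReLU applied element-wise: max(0,4)=4, max(0,3)=3, max(0,4)=4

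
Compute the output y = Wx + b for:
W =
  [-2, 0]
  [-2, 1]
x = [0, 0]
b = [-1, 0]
y = [-1, 0]

Wx = [-2×0 + 0×0, -2×0 + 1×0]
   = [0, 0]
y = Wx + b = [0 + -1, 0 + 0] = [-1, 0]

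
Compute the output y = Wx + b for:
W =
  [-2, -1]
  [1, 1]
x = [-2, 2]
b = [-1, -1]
y = [1, -1]

Wx = [-2×-2 + -1×2, 1×-2 + 1×2]
   = [2, 0]
y = Wx + b = [2 + -1, 0 + -1] = [1, -1]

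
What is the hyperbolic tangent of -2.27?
-0.9789

tanh(-2.27) = (e^(-2.27) - e^(2.27))/(e^(-2.27) + e^(2.27)) = -0.9789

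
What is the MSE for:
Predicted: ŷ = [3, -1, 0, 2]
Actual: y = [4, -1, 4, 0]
MSE = 5.25

MSE = (1/4)((3-4)² + (-1--1)² + (0-4)² + (2-0)²) = (1/4)(1 + 0 + 16 + 4) = 5.25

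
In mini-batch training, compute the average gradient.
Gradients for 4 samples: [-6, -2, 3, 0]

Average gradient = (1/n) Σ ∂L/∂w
Average gradient = -1.25

Average = (1/4)(-6 + -2 + 3 + 0) = -5/4 = -1.25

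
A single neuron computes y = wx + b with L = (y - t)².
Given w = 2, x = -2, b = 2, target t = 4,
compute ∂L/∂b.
∂L/∂b = -12

y = wx + b = (2)(-2) + 2 = -2
∂L/∂y = 2(y - t) = 2(-2 - 4) = -12
∂y/∂b = 1
∂L/∂b = ∂L/∂y · ∂y/∂b = -12 × 1 = -12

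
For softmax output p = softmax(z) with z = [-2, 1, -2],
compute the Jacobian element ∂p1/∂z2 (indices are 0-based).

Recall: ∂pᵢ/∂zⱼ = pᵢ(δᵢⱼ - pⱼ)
∂p1/∂z2 = -0.04118

p = softmax(z) = [0.04528, 0.9094, 0.04528]
p1 = 0.9094, p2 = 0.04528

∂p1/∂z2 = -p1 × p2 = -0.9094 × 0.04528 = -0.04118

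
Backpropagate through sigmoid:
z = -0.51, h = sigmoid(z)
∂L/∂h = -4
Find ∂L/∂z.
∂L/∂z = -0.9377

σ(-0.51) = 0.3752
σ'(-0.51) = σ(-0.51)(1 - σ(-0.51)) = 0.3752 × 0.6248 = 0.2344
∂L/∂z = ∂L/∂h · σ'(z) = -4 × 0.2344 = -0.9377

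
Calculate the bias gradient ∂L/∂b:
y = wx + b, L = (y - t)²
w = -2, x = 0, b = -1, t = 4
∂L/∂b = -10

y = wx + b = (-2)(0) + -1 = -1
∂L/∂y = 2(y - t) = 2(-1 - 4) = -10
∂y/∂b = 1
∂L/∂b = ∂L/∂y · ∂y/∂b = -10 × 1 = -10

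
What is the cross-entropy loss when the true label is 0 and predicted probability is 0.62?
L = 0.9676

L = -0·log(0.62) - 1·log(0.38) = -log(0.38) = 0.9676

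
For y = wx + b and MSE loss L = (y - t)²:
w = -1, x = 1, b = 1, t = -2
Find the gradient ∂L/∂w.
∂L/∂w = 4

y = wx + b = (-1)(1) + 1 = 0
∂L/∂y = 2(y - t) = 2(0 - -2) = 4
∂y/∂w = x = 1
∂L/∂w = ∂L/∂y · ∂y/∂w = 4 × 1 = 4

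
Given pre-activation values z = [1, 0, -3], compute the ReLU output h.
h = [1, 0, 0]

ReLU applied element-wise: max(0,1)=1, max(0,0)=0, max(0,-3)=0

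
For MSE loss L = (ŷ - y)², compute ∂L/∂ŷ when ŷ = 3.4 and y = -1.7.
∂L/∂ŷ = 10.2

∂L/∂ŷ = 2(ŷ - y) = 2(3.4 - -1.7) = 2(5.1) = 10.2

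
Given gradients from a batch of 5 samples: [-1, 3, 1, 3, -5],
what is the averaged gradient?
Average gradient = 0.2

Average = (1/5)(-1 + 3 + 1 + 3 + -5) = 1/5 = 0.2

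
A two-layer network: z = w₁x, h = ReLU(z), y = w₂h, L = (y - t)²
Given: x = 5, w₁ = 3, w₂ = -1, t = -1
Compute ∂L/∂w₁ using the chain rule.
∂L/∂w₁ = 140

Forward pass:
z = w₁x = 3×5 = 15
h = ReLU(15) = 15
y = w₂h = -1×15 = -15

Backward pass:
∂L/∂y = 2(y - t) = 2(-15 - -1) = -28
∂y/∂h = w₂ = -1
∂h/∂z = 1 (ReLU derivative)
∂z/∂w₁ = x = 5

∂L/∂w₁ = -28 × -1 × 1 × 5 = 140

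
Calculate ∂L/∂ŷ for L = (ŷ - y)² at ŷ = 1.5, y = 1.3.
∂L/∂ŷ = 0.4

∂L/∂ŷ = 2(ŷ - y) = 2(1.5 - 1.3) = 2(0.2) = 0.4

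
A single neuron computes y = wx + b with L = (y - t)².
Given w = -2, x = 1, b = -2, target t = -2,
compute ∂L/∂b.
∂L/∂b = -4

y = wx + b = (-2)(1) + -2 = -4
∂L/∂y = 2(y - t) = 2(-4 - -2) = -4
∂y/∂b = 1
∂L/∂b = ∂L/∂y · ∂y/∂b = -4 × 1 = -4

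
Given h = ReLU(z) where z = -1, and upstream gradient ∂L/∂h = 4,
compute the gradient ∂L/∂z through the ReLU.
∂L/∂z = 0

h = ReLU(-1) = 0
Since z < 0: ∂h/∂z = 0
∂L/∂z = ∂L/∂h · ∂h/∂z = 4 × 0 = 0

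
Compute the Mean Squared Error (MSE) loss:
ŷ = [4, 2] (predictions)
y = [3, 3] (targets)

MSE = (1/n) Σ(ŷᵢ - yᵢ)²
MSE = 1

MSE = (1/2)((4-3)² + (2-3)²) = (1/2)(1 + 1) = 1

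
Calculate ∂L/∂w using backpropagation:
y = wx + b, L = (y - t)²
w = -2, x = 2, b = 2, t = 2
∂L/∂w = -16

y = wx + b = (-2)(2) + 2 = -2
∂L/∂y = 2(y - t) = 2(-2 - 2) = -8
∂y/∂w = x = 2
∂L/∂w = ∂L/∂y · ∂y/∂w = -8 × 2 = -16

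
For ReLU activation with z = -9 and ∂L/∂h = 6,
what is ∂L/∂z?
∂L/∂z = 0

h = ReLU(-9) = 0
Since z < 0: ∂h/∂z = 0
∂L/∂z = ∂L/∂h · ∂h/∂z = 6 × 0 = 0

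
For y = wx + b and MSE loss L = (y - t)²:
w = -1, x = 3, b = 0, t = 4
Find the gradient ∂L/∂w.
∂L/∂w = -42

y = wx + b = (-1)(3) + 0 = -3
∂L/∂y = 2(y - t) = 2(-3 - 4) = -14
∂y/∂w = x = 3
∂L/∂w = ∂L/∂y · ∂y/∂w = -14 × 3 = -42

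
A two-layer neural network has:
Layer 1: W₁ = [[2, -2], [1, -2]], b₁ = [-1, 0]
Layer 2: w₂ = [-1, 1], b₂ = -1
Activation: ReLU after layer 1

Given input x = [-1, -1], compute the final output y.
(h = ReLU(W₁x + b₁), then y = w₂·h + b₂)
y = 0

Layer 1 pre-activation: z₁ = [-1, 1]
After ReLU: h = [0, 1]
Layer 2 output: y = -1×0 + 1×1 + -1 = 0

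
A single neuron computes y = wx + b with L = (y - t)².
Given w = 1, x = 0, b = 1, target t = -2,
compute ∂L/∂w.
∂L/∂w = 0

y = wx + b = (1)(0) + 1 = 1
∂L/∂y = 2(y - t) = 2(1 - -2) = 6
∂y/∂w = x = 0
∂L/∂w = ∂L/∂y · ∂y/∂w = 6 × 0 = 0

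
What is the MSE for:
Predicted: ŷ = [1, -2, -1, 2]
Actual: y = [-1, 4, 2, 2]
MSE = 12.25

MSE = (1/4)((1--1)² + (-2-4)² + (-1-2)² + (2-2)²) = (1/4)(4 + 36 + 9 + 0) = 12.25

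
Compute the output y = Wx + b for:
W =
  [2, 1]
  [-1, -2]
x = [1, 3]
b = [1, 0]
y = [6, -7]

Wx = [2×1 + 1×3, -1×1 + -2×3]
   = [5, -7]
y = Wx + b = [5 + 1, -7 + 0] = [6, -7]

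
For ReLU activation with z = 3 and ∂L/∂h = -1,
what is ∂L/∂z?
∂L/∂z = -1

h = ReLU(3) = 3
Since z > 0: ∂h/∂z = 1
∂L/∂z = ∂L/∂h · ∂h/∂z = -1 × 1 = -1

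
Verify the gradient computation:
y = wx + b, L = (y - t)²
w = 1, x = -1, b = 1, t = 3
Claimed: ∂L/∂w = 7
Incorrect

y = (1)(-1) + 1 = 0
∂L/∂y = 2(y - t) = 2(0 - 3) = -6
∂y/∂w = x = -1
∂L/∂w = -6 × -1 = 6

Claimed value: 7
Incorrect: The correct gradient is 6.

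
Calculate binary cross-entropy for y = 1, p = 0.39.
L = 0.9416

L = -1·log(0.39) - 0·log(0.61) = -log(0.39) = 0.9416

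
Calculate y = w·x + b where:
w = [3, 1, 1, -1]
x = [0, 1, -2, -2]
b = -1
y = 0

y = (3)(0) + (1)(1) + (1)(-2) + (-1)(-2) + -1 = 0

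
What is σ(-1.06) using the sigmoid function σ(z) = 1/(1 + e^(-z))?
0.2573

sigmoid(-1.06) = 1/(1 + e^(1.06)) = 1/(1 + 2.886) = 0.2573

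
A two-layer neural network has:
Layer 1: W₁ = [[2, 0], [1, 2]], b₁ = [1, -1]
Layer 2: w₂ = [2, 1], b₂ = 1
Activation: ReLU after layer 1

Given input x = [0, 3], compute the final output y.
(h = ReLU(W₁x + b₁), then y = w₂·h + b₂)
y = 8

Layer 1 pre-activation: z₁ = [1, 5]
After ReLU: h = [1, 5]
Layer 2 output: y = 2×1 + 1×5 + 1 = 8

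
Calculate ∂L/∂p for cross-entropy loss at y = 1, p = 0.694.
∂L/∂p = -1.441

∂L/∂p = -y/p + (1-y)/(1-p) = -1/0.694 + 0 = -1.441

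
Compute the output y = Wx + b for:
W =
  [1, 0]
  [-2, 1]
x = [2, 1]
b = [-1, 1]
y = [1, -2]

Wx = [1×2 + 0×1, -2×2 + 1×1]
   = [2, -3]
y = Wx + b = [2 + -1, -3 + 1] = [1, -2]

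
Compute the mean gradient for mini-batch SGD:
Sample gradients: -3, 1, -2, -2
Average gradient = -1.5

Average = (1/4)(-3 + 1 + -2 + -2) = -6/4 = -1.5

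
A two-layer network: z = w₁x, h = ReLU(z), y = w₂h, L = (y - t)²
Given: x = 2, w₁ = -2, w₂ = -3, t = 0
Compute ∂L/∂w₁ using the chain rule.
∂L/∂w₁ = 0

Forward pass:
z = w₁x = -2×2 = -4
h = ReLU(-4) = 0
y = w₂h = -3×0 = 0

Backward pass:
∂L/∂y = 2(y - t) = 2(0 - 0) = 0
∂y/∂h = w₂ = -3
∂h/∂z = 0 (ReLU derivative)
∂z/∂w₁ = x = 2

∂L/∂w₁ = 0 × -3 × 0 × 2 = 0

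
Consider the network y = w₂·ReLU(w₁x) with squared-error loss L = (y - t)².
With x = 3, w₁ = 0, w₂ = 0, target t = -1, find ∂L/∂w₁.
∂L/∂w₁ = 0

Forward pass:
z = w₁x = 0×3 = 0
h = ReLU(0) = 0
y = w₂h = 0×0 = 0

Backward pass:
∂L/∂y = 2(y - t) = 2(0 - -1) = 2
∂y/∂h = w₂ = 0
∂h/∂z = 0 (ReLU derivative)
∂z/∂w₁ = x = 3

∂L/∂w₁ = 2 × 0 × 0 × 3 = 0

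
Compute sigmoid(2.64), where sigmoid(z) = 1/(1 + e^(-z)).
0.9334

sigmoid(2.64) = 1/(1 + e^(-2.64)) = 1/(1 + 0.07136) = 0.9334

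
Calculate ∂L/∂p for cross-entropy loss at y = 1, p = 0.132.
∂L/∂p = -7.576

∂L/∂p = -y/p + (1-y)/(1-p) = -1/0.132 + 0 = -7.576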